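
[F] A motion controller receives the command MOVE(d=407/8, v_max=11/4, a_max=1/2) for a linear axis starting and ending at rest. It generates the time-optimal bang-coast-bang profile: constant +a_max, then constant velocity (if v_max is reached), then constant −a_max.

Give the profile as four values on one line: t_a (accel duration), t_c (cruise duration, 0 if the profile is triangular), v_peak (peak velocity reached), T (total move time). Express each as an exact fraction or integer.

t_a=11/2 t_c=13 v_peak=11/4 T=24

(v_max)²/a_max = (11/4)²/(1/2) = 121/8
407/8 ≥ 121/8 → trapezoidal
t_a = (11/4)/(1/2) = 11/2; v_peak = 11/4
d_cruise = 407/8 − 121/8 = 143/4; t_c = (143/4)/(11/4) = 13
T = 2·11/2 + 13 = 24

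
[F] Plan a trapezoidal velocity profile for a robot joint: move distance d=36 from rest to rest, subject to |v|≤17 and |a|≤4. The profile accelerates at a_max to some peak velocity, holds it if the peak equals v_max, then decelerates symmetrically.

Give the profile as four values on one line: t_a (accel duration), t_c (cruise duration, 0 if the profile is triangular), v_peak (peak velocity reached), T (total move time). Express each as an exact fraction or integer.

(v_max)²/a_max = 17²/4 = 289/4
36 < 289/4 so t_c = 0
v_peak = √(36·4) = √144 = 12
t_a = 12/4 = 3; t_c = 0
T = 2·3 = 6

t_a=3 t_c=0 v_peak=12 T=6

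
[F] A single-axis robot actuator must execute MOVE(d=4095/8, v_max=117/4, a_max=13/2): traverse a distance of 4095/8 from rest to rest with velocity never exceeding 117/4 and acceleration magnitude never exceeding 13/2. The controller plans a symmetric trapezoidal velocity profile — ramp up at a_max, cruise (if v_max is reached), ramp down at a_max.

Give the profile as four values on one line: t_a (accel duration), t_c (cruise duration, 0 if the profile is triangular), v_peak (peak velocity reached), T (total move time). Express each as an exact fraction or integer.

t_a=9/2 t_c=13 v_peak=117/4 T=22

(v_max)²/a_max = (117/4)²/(13/2) = 1053/8
4095/8 ≥ 1053/8 so v_max reached
t_a = (117/4)/(13/2) = 9/2; v_peak = 117/4
d_cruise = 4095/8 − 1053/8 = 1521/4; t_c = (1521/4)/(117/4) = 13
T = 2·9/2 + 13 = 22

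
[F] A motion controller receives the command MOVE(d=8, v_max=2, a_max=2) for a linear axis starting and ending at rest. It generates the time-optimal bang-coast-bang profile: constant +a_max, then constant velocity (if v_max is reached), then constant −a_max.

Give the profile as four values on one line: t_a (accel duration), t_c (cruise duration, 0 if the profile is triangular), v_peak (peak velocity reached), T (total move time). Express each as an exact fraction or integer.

v_max²/a_max = 2²/2 = 2
8 ≥ 2 → trapezoidal
t_a = 2/2 = 1; v_peak = 2
d_cruise = 8 − 2 = 6; t_c = 6/2 = 3
T = 2·1 + 3 = 5

t_a=1 t_c=3 v_peak=2 T=5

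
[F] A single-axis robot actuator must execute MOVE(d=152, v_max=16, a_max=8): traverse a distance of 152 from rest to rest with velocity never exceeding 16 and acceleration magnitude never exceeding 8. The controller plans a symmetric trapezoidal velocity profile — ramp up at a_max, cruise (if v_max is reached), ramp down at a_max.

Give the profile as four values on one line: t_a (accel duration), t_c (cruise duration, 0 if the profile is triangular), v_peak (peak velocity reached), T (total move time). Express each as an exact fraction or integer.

(v_max)²/a_max = 16²/8 = 32
152 ≥ 32 ⇒ cruise phase
t_a = 16/8 = 2; v_peak = 16
d_cruise = 152 − 32 = 120; t_c = 120/16 = 15/2
T = 2·2 + 15/2 = 23/2

t_a=2 t_c=15/2 v_peak=16 T=23/2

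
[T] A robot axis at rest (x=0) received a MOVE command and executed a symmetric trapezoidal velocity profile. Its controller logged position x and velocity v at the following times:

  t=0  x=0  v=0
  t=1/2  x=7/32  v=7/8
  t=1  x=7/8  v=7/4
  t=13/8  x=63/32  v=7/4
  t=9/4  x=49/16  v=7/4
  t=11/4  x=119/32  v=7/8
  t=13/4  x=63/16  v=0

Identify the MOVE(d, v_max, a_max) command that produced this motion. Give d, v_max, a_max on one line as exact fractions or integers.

final state: t=13/4, x=63/16, v=0 → d = 63/16
a_max = (7/8−0)/(1/2−0) = 7/4
max v = 7/4 over t∈[1,9/4] → v_max = 7/4
check: 7/4·(1+5/4) = 63/16 ✓

d=63/16 v_max=7/4 a_max=7/4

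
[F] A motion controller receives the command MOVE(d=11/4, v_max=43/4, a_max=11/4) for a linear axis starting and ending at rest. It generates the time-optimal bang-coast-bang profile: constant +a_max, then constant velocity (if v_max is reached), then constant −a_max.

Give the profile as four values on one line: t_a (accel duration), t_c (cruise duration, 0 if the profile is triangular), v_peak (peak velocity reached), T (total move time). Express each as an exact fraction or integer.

vₘ²/aₘ = (43/4)²/(11/4) = 1849/44
11/4 < 1849/44 ⇒ no cruise
v_peak = √(11/4·11/4) = √(121/16) = 11/4
t_a = (11/4)/(11/4) = 1; t_c = 0
T = 2·1 = 2

t_a=1 t_c=0 v_peak=11/4 T=2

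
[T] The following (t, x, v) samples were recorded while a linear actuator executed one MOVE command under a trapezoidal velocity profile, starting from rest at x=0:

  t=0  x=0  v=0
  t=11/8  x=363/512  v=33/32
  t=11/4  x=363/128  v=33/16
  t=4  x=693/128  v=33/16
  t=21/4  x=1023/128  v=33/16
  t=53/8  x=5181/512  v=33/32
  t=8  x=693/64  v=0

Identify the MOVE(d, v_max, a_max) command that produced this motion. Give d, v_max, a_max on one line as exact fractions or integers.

d=693/64 v_max=33/16 a_max=3/4

final state: t=8, x=693/64, v=0 → d = 693/64
a_max = (33/32−0)/(11/8−0) = 3/4
max v = 33/16 over t∈[11/4,21/4] → v_max = 33/16
check: 33/16·(11/4+5/2) = 693/64 ✓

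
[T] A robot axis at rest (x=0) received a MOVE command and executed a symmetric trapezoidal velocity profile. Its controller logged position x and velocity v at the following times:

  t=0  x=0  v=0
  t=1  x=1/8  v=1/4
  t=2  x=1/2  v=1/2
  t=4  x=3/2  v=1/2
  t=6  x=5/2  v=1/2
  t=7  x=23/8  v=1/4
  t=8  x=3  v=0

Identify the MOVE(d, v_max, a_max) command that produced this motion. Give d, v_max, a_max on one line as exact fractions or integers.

final state: t=8, x=3, v=0 → d = 3
a_max = (1/4−0)/(1−0) = 1/4
max v = 1/2 over t∈[2,6] → v_max = 1/2
check: 1/2·(2+4) = 3 ✓

d=3 v_max=1/2 a_max=1/4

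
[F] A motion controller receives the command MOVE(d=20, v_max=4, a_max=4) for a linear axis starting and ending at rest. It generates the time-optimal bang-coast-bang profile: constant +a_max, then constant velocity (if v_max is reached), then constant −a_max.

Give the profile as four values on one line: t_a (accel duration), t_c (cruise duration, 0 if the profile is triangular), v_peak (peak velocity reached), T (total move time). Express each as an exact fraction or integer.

t_a=1 t_c=4 v_peak=4 T=6

vₘ²/aₘ = 4²/4 = 4
20 ≥ 4 so v_max reached
t_a = 4/4 = 1; v_peak = 4
d_cruise = 20 − 4 = 16; t_c = 16/4 = 4
T = 2·1 + 4 = 6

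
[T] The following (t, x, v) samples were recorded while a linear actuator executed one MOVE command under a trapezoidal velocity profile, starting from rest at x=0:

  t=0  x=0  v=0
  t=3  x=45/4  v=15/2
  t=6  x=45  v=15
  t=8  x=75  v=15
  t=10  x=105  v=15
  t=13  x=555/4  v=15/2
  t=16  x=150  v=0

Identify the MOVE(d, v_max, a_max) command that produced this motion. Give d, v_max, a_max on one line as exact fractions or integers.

d=150 v_max=15 a_max=5/2

final state: t=16, x=150, v=0 → d = 150
a_max = (15/2−0)/(3−0) = 5/2
max v = 15 over t∈[6,10] → v_max = 15
check: 15·(6+4) = 150 ✓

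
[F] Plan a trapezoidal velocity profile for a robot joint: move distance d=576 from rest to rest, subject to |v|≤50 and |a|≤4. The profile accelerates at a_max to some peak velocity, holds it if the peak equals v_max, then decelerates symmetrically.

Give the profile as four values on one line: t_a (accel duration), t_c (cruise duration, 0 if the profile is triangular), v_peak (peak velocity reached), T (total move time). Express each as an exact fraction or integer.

t_a=12 t_c=0 v_peak=48 T=24

v_max²/a_max = 50²/4 = 625
576 < 625 ⇒ no cruise
v_peak = √(576·4) = √2304 = 48
t_a = 48/4 = 12; t_c = 0
T = 2·12 = 24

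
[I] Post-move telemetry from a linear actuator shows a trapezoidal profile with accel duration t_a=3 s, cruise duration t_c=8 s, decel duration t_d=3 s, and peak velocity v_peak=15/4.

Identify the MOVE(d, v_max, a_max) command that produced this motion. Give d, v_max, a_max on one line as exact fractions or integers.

a_max = (15/4)/3 = 5/4
d_a = ½·15/4·3 = 45/8; d_c = 15/4·8 = 30
d = 2·45/8 + 30 = 165/4
t_c = 8 > 0 → v_max = v_peak = 15/4

d=165/4 v_max=15/4 a_max=5/4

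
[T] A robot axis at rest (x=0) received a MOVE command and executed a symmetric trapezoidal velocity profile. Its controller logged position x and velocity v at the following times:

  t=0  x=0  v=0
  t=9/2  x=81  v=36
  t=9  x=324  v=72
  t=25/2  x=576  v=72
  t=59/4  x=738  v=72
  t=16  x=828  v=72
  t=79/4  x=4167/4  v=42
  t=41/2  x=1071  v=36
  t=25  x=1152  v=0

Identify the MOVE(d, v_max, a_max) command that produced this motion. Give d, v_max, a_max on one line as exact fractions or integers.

final state: t=25, x=1152, v=0 → d = 1152
a_max = (36−0)/(9/2−0) = 8
max v = 72 over t∈[9,16] → v_max = 72
check: 72·(9+7) = 1152 ✓

d=1152 v_max=72 a_max=8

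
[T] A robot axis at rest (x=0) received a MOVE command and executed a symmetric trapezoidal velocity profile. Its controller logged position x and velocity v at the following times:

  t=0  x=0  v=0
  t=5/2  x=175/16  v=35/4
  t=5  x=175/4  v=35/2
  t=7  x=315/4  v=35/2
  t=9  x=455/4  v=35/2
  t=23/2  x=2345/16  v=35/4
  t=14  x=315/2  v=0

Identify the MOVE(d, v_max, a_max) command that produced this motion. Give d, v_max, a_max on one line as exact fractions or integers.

d=315/2 v_max=35/2 a_max=7/2

final state: t=14, x=315/2, v=0 → d = 315/2
a_max = (35/4−0)/(5/2−0) = 7/2
max v = 35/2 over t∈[5,9] → v_max = 35/2
check: 35/2·(5+4) = 315/2 ✓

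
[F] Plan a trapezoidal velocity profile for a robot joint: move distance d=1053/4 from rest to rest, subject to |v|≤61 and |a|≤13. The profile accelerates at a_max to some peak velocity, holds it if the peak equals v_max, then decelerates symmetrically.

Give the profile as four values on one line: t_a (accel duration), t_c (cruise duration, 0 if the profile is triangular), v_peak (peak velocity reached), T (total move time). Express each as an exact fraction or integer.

t_a=9/2 t_c=0 v_peak=117/2 T=9

vₘ²/aₘ = 61²/13 = 3721/13
1053/4 < 3721/13 → triangular
v_peak = √(1053/4·13) = √(13689/4) = 117/2
t_a = (117/2)/13 = 9/2; t_c = 0
T = 2·9/2 = 9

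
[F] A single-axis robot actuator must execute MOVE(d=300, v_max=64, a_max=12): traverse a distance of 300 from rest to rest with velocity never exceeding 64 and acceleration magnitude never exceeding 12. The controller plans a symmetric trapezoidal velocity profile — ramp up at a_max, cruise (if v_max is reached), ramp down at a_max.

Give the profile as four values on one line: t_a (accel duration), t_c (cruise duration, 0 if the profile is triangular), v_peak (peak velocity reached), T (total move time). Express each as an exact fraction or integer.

v_max²/a_max = 64²/12 = 1024/3
300 < 1024/3 → triangular
v_peak = √(300·12) = √3600 = 60
t_a = 60/12 = 5; t_c = 0
T = 2·5 = 10

t_a=5 t_c=0 v_peak=60 T=10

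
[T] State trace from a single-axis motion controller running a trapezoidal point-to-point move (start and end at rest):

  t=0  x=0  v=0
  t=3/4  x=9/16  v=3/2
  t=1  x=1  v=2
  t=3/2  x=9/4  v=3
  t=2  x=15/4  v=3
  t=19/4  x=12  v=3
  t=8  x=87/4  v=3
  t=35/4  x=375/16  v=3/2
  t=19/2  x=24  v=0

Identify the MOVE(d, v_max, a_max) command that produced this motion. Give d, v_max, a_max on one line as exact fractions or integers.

final state: t=19/2, x=24, v=0 → d = 24
a_max = (3/2−0)/(3/4−0) = 2
max v = 3 over t∈[3/2,8] → v_max = 3
check: 3·(3/2+13/2) = 24 ✓

d=24 v_max=3 a_max=2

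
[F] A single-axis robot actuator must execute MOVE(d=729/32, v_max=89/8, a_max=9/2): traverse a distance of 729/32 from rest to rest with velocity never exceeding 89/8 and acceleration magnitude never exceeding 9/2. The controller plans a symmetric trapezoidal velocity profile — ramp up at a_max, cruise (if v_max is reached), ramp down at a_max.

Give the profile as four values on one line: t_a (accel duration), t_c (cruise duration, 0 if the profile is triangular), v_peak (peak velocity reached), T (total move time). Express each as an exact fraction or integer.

vₘ²/aₘ = (89/8)²/(9/2) = 7921/288
729/32 < 7921/288 ⇒ no cruise
v_peak = √(729/32·9/2) = √(6561/64) = 81/8
t_a = (81/8)/(9/2) = 9/4; t_c = 0
T = 2·9/4 = 9/2

t_a=9/4 t_c=0 v_peak=81/8 T=9/2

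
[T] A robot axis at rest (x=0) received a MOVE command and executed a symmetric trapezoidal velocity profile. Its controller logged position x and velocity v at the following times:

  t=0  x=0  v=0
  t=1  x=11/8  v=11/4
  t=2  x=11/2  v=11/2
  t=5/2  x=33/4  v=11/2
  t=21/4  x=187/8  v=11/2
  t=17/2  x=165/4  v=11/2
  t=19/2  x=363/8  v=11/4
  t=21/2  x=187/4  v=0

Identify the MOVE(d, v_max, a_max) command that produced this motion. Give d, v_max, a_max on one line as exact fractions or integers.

final state: t=21/2, x=187/4, v=0 → d = 187/4
a_max = (11/4−0)/(1−0) = 11/4
max v = 11/2 over t∈[2,17/2] → v_max = 11/2
check: 11/2·(2+13/2) = 187/4 ✓

d=187/4 v_max=11/2 a_max=11/4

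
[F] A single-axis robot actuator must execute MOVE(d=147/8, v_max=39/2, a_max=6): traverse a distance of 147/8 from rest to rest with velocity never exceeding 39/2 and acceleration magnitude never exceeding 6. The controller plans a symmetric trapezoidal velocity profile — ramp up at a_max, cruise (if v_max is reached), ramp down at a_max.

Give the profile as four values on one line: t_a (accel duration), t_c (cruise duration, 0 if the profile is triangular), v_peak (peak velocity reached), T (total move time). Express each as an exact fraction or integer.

t_a=7/4 t_c=0 v_peak=21/2 T=7/2

vₘ²/aₘ = (39/2)²/6 = 507/8
147/8 < 507/8 ⇒ no cruise
v_peak = √(147/8·6) = √(441/4) = 21/2
t_a = (21/2)/6 = 7/4; t_c = 0
T = 2·7/4 = 7/2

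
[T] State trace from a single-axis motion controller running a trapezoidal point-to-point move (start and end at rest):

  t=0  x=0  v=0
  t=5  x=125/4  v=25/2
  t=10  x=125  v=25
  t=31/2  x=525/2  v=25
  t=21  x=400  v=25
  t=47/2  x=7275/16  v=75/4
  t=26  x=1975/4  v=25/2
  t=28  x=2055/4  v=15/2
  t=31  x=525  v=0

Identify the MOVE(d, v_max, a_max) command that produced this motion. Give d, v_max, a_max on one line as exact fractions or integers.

d=525 v_max=25 a_max=5/2

final state: t=31, x=525, v=0 → d = 525
a_max = (25/2−0)/(5−0) = 5/2
max v = 25 over t∈[10,21] → v_max = 25
check: 25·(10+11) = 525 ✓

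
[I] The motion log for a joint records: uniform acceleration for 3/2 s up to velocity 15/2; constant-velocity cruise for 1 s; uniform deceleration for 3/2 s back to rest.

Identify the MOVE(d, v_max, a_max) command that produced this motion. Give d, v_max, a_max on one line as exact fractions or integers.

d=75/4 v_max=15/2 a_max=5

a_max = (15/2)/(3/2) = 5
d_a = ½·15/2·3/2 = 45/8; d_c = 15/2·1 = 15/2
d = 2·45/8 + 15/2 = 75/4
t_c = 1 > 0 ⇒ limit active, v_max = 15/2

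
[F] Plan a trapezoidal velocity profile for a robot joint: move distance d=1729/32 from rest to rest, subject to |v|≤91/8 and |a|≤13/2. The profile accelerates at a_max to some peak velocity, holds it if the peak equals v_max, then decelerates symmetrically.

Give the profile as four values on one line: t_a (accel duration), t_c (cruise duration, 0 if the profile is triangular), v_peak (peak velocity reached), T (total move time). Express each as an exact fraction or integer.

(v_max)²/a_max = (91/8)²/(13/2) = 637/32
1729/32 ≥ 637/32 ⇒ cruise phase
t_a = (91/8)/(13/2) = 7/4; v_peak = 91/8
d_cruise = 1729/32 − 637/32 = 273/8; t_c = (273/8)/(91/8) = 3
T = 2·7/4 + 3 = 13/2

t_a=7/4 t_c=3 v_peak=91/8 T=13/2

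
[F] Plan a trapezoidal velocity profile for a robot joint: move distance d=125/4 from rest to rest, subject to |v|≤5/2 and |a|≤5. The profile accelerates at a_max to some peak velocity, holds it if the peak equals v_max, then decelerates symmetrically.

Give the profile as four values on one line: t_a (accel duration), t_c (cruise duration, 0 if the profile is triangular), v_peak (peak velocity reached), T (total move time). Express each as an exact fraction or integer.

t_a=1/2 t_c=12 v_peak=5/2 T=13

(v_max)²/a_max = (5/2)²/5 = 5/4
125/4 ≥ 5/4 → trapezoidal
t_a = (5/2)/5 = 1/2; v_peak = 5/2
d_cruise = 125/4 − 5/4 = 30; t_c = 30/(5/2) = 12
T = 2·1/2 + 12 = 13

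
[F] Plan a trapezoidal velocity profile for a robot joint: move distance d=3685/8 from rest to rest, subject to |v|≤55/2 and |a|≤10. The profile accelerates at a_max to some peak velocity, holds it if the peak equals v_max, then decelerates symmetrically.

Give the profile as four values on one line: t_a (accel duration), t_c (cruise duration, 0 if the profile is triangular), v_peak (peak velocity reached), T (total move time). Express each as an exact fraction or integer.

t_a=11/4 t_c=14 v_peak=55/2 T=39/2

vₘ²/aₘ = (55/2)²/10 = 605/8
3685/8 ≥ 605/8 → trapezoidal
t_a = (55/2)/10 = 11/4; v_peak = 55/2
d_cruise = 3685/8 − 605/8 = 385; t_c = 385/(55/2) = 14
T = 2·11/4 + 14 = 39/2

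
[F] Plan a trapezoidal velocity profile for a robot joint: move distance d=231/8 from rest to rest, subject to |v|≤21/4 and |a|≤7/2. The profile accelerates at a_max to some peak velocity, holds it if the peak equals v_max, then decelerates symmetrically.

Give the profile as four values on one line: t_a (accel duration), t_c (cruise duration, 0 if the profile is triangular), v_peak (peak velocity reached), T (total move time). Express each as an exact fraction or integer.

v_max²/a_max = (21/4)²/(7/2) = 63/8
231/8 ≥ 63/8 ⇒ cruise phase
t_a = (21/4)/(7/2) = 3/2; v_peak = 21/4
d_cruise = 231/8 − 63/8 = 21; t_c = 21/(21/4) = 4
T = 2·3/2 + 4 = 7

t_a=3/2 t_c=4 v_peak=21/4 T=7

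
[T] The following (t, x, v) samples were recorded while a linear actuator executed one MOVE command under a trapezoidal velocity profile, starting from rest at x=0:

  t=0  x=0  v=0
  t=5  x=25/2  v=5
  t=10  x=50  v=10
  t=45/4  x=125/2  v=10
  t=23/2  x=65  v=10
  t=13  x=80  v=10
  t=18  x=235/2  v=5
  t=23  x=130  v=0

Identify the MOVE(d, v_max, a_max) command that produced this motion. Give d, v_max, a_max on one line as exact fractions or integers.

d=130 v_max=10 a_max=1

final state: t=23, x=130, v=0 → d = 130
a_max = (5−0)/(5−0) = 1
max v = 10 over t∈[10,13] → v_max = 10
check: 10·(10+3) = 130 ✓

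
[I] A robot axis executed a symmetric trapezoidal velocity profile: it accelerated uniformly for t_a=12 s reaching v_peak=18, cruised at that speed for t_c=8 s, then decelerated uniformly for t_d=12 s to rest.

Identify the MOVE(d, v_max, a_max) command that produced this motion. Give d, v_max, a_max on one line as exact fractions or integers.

a_max = 18/12 = 3/2
d_a = ½·18·12 = 108; d_c = 18·8 = 144
d = 2·108 + 144 = 360
t_c = 8 > 0 ⇒ limit active, v_max = 18

d=360 v_max=18 a_max=3/2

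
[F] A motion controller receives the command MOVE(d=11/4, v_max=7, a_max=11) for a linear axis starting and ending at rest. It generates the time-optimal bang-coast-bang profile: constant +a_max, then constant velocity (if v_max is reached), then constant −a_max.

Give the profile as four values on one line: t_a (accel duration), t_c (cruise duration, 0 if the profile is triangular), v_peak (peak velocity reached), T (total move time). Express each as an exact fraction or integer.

t_a=1/2 t_c=0 v_peak=11/2 T=1

(v_max)²/a_max = 7²/11 = 49/11
11/4 < 49/11 ⇒ no cruise
v_peak = √(11/4·11) = √(121/4) = 11/2
t_a = (11/2)/11 = 1/2; t_c = 0
T = 2·1/2 = 1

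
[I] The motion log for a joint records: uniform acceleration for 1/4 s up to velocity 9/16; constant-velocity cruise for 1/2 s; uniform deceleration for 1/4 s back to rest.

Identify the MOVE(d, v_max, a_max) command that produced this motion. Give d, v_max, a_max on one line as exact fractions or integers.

d=27/64 v_max=9/16 a_max=9/4

a_max = (9/16)/(1/4) = 9/4
d_a = ½·9/16·1/4 = 9/128; d_c = 9/16·1/2 = 9/32
d = 2·9/128 + 9/32 = 27/64
t_c = 1/2 > 0 ⇒ limit active, v_max = 9/16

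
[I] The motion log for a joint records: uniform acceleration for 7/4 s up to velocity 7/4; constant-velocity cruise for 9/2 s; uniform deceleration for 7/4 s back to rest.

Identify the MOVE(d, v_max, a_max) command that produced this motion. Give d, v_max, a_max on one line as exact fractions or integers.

d=175/16 v_max=7/4 a_max=1

a_max = (7/4)/(7/4) = 1
d_a = ½·7/4·7/4 = 49/32; d_c = 7/4·9/2 = 63/8
d = 2·49/32 + 63/8 = 175/16
t_c = 9/2 > 0 → v_max = v_peak = 7/4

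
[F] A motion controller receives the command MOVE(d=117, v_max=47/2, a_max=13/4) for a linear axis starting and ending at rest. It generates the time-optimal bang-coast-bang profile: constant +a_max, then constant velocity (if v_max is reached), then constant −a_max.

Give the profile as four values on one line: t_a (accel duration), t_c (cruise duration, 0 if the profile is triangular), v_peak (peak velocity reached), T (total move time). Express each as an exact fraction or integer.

vₘ²/aₘ = (47/2)²/(13/4) = 2209/13
117 < 2209/13 so t_c = 0
v_peak = √(117·13/4) = √(1521/4) = 39/2
t_a = (39/2)/(13/4) = 6; t_c = 0
T = 2·6 = 12

t_a=6 t_c=0 v_peak=39/2 T=12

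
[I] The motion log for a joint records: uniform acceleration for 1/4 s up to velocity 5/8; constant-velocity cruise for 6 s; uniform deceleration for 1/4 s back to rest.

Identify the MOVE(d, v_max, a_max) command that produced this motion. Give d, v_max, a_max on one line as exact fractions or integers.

a_max = (5/8)/(1/4) = 5/2
d_a = ½·5/8·1/4 = 5/64; d_c = 5/8·6 = 15/4
d = 2·5/64 + 15/4 = 125/32
t_c = 6 > 0 ⇒ limit active, v_max = 5/8

d=125/32 v_max=5/8 a_max=5/2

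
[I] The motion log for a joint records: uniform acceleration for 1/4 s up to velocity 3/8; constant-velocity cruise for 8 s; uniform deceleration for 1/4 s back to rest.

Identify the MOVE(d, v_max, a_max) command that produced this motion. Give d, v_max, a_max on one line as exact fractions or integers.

d=99/32 v_max=3/8 a_max=3/2

a_max = (3/8)/(1/4) = 3/2
d_a = ½·3/8·1/4 = 3/64; d_c = 3/8·8 = 3
d = 2·3/64 + 3 = 99/32
t_c = 8 > 0 ⇒ limit active, v_max = 3/8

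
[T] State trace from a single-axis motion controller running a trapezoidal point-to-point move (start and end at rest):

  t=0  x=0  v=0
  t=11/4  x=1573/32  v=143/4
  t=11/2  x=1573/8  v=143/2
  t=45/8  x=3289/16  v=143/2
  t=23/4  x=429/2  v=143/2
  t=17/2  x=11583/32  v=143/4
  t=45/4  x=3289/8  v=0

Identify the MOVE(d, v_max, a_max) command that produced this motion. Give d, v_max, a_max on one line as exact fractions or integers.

final state: t=45/4, x=3289/8, v=0 → d = 3289/8
a_max = (143/4−0)/(11/4−0) = 13
max v = 143/2 over t∈[11/2,23/4] → v_max = 143/2
check: 143/2·(11/2+1/4) = 3289/8 ✓

d=3289/8 v_max=143/2 a_max=13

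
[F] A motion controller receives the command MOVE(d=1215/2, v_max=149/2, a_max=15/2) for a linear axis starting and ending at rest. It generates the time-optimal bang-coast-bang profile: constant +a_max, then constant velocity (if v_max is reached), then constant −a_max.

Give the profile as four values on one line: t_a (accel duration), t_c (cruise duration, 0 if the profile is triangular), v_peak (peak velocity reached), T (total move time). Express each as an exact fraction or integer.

t_a=9 t_c=0 v_peak=135/2 T=18

(v_max)²/a_max = (149/2)²/(15/2) = 22201/30
1215/2 < 22201/30 ⇒ no cruise
v_peak = √(1215/2·15/2) = √(18225/4) = 135/2
t_a = (135/2)/(15/2) = 9; t_c = 0
T = 2·9 = 18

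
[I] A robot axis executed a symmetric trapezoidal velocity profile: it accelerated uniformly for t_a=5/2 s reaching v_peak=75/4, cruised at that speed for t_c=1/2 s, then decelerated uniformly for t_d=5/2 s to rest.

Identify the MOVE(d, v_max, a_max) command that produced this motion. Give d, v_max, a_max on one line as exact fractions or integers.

d=225/4 v_max=75/4 a_max=15/2

a_max = (75/4)/(5/2) = 15/2
d_a = ½·75/4·5/2 = 375/16; d_c = 75/4·1/2 = 75/8
d = 2·375/16 + 75/8 = 225/4
t_c = 1/2 > 0 so v_max = 75/4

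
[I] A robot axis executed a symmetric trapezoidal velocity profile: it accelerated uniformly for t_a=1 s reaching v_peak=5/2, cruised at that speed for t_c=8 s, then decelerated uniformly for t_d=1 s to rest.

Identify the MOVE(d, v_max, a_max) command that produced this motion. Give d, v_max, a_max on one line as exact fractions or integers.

a_max = (5/2)/1 = 5/2
d_a = ½·5/2·1 = 5/4; d_c = 5/2·8 = 20
d = 2·5/4 + 20 = 45/2
t_c = 8 > 0 → v_max = v_peak = 5/2

d=45/2 v_max=5/2 a_max=5/2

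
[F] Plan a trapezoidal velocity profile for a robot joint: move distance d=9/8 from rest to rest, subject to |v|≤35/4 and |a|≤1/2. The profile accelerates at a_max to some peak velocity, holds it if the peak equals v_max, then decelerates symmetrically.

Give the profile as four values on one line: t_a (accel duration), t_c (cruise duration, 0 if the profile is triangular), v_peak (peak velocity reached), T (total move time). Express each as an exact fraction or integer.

vₘ²/aₘ = (35/4)²/(1/2) = 1225/8
9/8 < 1225/8 ⇒ no cruise
v_peak = √(9/8·1/2) = √(9/16) = 3/4
t_a = (3/4)/(1/2) = 3/2; t_c = 0
T = 2·3/2 = 3

t_a=3/2 t_c=0 v_peak=3/4 T=3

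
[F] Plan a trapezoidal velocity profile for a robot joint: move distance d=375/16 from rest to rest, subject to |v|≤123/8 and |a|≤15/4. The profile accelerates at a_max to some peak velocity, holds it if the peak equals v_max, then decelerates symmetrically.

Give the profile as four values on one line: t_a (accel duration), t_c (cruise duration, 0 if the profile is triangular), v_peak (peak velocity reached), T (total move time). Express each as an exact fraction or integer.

vₘ²/aₘ = (123/8)²/(15/4) = 5043/80
375/16 < 5043/80 so t_c = 0
v_peak = √(375/16·15/4) = √(5625/64) = 75/8
t_a = (75/8)/(15/4) = 5/2; t_c = 0
T = 2·5/2 = 5

t_a=5/2 t_c=0 v_peak=75/8 T=5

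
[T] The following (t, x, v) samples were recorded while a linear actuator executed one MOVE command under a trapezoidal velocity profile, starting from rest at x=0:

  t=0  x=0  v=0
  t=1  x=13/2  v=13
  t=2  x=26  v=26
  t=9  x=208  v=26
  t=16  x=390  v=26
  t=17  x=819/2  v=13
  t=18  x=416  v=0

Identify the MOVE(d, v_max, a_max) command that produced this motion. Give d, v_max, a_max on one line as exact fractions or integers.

final state: t=18, x=416, v=0 → d = 416
a_max = (13−0)/(1−0) = 13
max v = 26 over t∈[2,16] → v_max = 26
check: 26·(2+14) = 416 ✓

d=416 v_max=26 a_max=13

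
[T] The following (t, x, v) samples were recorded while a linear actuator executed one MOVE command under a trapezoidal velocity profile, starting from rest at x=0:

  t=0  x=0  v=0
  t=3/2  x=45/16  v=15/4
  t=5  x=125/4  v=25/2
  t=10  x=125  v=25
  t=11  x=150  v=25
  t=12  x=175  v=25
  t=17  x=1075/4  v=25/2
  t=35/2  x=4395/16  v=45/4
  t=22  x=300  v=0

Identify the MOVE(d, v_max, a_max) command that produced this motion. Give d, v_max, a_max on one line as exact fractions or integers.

final state: t=22, x=300, v=0 → d = 300
a_max = (15/4−0)/(3/2−0) = 5/2
max v = 25 over t∈[10,12] → v_max = 25
check: 25·(10+2) = 300 ✓

d=300 v_max=25 a_max=5/2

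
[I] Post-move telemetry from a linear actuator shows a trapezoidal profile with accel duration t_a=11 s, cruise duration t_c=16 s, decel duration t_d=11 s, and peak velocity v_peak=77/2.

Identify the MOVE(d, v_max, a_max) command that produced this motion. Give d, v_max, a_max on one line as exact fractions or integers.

a_max = (77/2)/11 = 7/2
d_a = ½·77/2·11 = 847/4; d_c = 77/2·16 = 616
d = 2·847/4 + 616 = 2079/2
t_c = 16 > 0 → v_max = v_peak = 77/2

d=2079/2 v_max=77/2 a_max=7/2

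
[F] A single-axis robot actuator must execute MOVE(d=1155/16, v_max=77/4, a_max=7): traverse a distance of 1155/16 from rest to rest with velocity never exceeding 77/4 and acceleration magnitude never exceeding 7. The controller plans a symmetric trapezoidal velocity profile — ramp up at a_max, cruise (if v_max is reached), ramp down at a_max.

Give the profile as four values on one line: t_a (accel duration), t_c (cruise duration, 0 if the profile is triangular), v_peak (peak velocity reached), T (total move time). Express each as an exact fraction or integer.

v_max²/a_max = (77/4)²/7 = 847/16
1155/16 ≥ 847/16 → trapezoidal
t_a = (77/4)/7 = 11/4; v_peak = 77/4
d_cruise = 1155/16 − 847/16 = 77/4; t_c = (77/4)/(77/4) = 1
T = 2·11/4 + 1 = 13/2

t_a=11/4 t_c=1 v_peak=77/4 T=13/2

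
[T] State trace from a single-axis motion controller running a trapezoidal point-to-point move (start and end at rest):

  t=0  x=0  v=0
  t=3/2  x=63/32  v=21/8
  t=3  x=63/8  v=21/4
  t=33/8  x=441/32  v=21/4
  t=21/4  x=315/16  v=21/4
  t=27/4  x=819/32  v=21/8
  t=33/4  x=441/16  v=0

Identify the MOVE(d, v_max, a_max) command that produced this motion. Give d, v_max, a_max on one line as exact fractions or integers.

final state: t=33/4, x=441/16, v=0 → d = 441/16
a_max = (21/8−0)/(3/2−0) = 7/4
max v = 21/4 over t∈[3,21/4] → v_max = 21/4
check: 21/4·(3+9/4) = 441/16 ✓

d=441/16 v_max=21/4 a_max=7/4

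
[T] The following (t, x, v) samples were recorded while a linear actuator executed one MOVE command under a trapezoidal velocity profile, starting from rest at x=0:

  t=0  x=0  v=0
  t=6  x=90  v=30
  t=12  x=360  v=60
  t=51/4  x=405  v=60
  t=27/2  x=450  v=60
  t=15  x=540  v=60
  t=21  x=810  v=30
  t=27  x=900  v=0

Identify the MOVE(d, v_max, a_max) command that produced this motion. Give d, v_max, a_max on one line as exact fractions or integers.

d=900 v_max=60 a_max=5

final state: t=27, x=900, v=0 → d = 900
a_max = (30−0)/(6−0) = 5
max v = 60 over t∈[12,15] → v_max = 60
check: 60·(12+3) = 900 ✓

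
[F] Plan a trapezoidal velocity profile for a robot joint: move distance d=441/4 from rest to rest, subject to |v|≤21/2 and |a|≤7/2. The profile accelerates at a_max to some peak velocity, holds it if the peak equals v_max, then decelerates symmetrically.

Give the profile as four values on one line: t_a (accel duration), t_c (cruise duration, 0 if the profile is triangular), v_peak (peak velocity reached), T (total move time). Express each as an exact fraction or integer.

t_a=3 t_c=15/2 v_peak=21/2 T=27/2

vₘ²/aₘ = (21/2)²/(7/2) = 63/2
441/4 ≥ 63/2 ⇒ cruise phase
t_a = (21/2)/(7/2) = 3; v_peak = 21/2
d_cruise = 441/4 − 63/2 = 315/4; t_c = (315/4)/(21/2) = 15/2
T = 2·3 + 15/2 = 27/2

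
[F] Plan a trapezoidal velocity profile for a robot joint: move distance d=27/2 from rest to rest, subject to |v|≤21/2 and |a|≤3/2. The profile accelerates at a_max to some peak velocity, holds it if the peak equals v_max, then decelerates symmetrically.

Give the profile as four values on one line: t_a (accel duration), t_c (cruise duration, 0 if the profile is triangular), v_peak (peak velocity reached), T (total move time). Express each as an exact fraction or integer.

vₘ²/aₘ = (21/2)²/(3/2) = 147/2
27/2 < 147/2 so t_c = 0
v_peak = √(27/2·3/2) = √(81/4) = 9/2
t_a = (9/2)/(3/2) = 3; t_c = 0
T = 2·3 = 6

t_a=3 t_c=0 v_peak=9/2 T=6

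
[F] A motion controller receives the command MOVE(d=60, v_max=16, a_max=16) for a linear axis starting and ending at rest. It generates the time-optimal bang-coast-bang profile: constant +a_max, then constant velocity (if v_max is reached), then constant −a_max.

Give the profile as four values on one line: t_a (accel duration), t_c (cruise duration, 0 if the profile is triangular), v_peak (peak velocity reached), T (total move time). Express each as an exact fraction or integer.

t_a=1 t_c=11/4 v_peak=16 T=19/4

(v_max)²/a_max = 16²/16 = 16
60 ≥ 16 ⇒ cruise phase
t_a = 16/16 = 1; v_peak = 16
d_cruise = 60 − 16 = 44; t_c = 44/16 = 11/4
T = 2·1 + 11/4 = 19/4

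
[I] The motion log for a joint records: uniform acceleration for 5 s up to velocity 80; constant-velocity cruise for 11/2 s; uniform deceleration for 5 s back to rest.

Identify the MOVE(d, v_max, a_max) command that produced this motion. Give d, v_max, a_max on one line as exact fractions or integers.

a_max = 80/5 = 16
d_a = ½·80·5 = 200; d_c = 80·11/2 = 440
d = 2·200 + 440 = 840
t_c = 11/2 > 0 → v_max = v_peak = 80

d=840 v_max=80 a_max=16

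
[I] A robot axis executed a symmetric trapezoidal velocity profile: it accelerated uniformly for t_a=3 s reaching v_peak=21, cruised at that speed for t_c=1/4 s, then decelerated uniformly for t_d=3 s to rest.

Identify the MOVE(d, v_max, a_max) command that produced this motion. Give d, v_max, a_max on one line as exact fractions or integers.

a_max = 21/3 = 7
d_a = ½·21·3 = 63/2; d_c = 21·1/4 = 21/4
d = 2·63/2 + 21/4 = 273/4
t_c = 1/4 > 0 ⇒ limit active, v_max = 21

d=273/4 v_max=21 a_max=7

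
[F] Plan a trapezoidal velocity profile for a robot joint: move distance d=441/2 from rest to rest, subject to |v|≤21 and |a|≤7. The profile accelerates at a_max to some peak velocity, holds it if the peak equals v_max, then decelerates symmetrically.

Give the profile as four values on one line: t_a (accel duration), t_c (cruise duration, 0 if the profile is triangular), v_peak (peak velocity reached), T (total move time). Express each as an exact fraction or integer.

(v_max)²/a_max = 21²/7 = 63
441/2 ≥ 63 → trapezoidal
t_a = 21/7 = 3; v_peak = 21
d_cruise = 441/2 − 63 = 315/2; t_c = (315/2)/21 = 15/2
T = 2·3 + 15/2 = 27/2

t_a=3 t_c=15/2 v_peak=21 T=27/2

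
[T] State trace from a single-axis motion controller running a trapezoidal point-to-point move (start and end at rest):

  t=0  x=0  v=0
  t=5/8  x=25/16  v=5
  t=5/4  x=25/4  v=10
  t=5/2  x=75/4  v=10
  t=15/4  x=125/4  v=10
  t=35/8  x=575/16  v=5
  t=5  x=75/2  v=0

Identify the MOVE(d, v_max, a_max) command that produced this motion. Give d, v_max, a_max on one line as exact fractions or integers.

final state: t=5, x=75/2, v=0 → d = 75/2
a_max = (5−0)/(5/8−0) = 8
max v = 10 over t∈[5/4,15/4] → v_max = 10
check: 10·(5/4+5/2) = 75/2 ✓

d=75/2 v_max=10 a_max=8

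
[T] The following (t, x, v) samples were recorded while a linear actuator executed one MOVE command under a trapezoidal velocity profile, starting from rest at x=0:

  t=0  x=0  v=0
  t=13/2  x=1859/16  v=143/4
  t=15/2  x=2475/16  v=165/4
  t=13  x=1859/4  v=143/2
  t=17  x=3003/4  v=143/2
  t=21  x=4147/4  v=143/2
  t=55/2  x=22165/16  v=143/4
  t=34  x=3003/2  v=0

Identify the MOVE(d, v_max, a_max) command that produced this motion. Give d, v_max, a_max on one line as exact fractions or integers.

final state: t=34, x=3003/2, v=0 → d = 3003/2
a_max = (143/4−0)/(13/2−0) = 11/2
max v = 143/2 over t∈[13,21] → v_max = 143/2
check: 143/2·(13+8) = 3003/2 ✓

d=3003/2 v_max=143/2 a_max=11/2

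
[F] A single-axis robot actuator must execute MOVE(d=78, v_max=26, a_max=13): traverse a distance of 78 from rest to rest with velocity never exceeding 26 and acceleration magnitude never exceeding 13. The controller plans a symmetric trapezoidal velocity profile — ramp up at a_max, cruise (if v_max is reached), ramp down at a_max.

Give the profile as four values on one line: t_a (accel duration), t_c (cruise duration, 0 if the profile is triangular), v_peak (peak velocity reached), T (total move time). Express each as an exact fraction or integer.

t_a=2 t_c=1 v_peak=26 T=5

v_max²/a_max = 26²/13 = 52
78 ≥ 52 → trapezoidal
t_a = 26/13 = 2; v_peak = 26
d_cruise = 78 − 52 = 26; t_c = 26/26 = 1
T = 2·2 + 1 = 5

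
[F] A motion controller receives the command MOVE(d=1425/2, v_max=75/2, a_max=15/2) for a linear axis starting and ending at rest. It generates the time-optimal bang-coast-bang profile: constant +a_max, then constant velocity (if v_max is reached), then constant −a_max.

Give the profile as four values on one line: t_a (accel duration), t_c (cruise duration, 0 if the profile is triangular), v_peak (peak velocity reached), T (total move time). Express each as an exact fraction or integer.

t_a=5 t_c=14 v_peak=75/2 T=24

v_max²/a_max = (75/2)²/(15/2) = 375/2
1425/2 ≥ 375/2 → trapezoidal
t_a = (75/2)/(15/2) = 5; v_peak = 75/2
d_cruise = 1425/2 − 375/2 = 525; t_c = 525/(75/2) = 14
T = 2·5 + 14 = 24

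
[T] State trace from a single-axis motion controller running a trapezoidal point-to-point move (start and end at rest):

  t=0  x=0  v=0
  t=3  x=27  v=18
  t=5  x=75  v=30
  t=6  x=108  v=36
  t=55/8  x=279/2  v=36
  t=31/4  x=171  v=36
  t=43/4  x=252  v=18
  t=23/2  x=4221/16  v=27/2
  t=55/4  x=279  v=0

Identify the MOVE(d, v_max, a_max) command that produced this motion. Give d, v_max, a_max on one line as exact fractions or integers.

d=279 v_max=36 a_max=6

final state: t=55/4, x=279, v=0 → d = 279
a_max = (18−0)/(3−0) = 6
max v = 36 over t∈[6,31/4] → v_max = 36
check: 36·(6+7/4) = 279 ✓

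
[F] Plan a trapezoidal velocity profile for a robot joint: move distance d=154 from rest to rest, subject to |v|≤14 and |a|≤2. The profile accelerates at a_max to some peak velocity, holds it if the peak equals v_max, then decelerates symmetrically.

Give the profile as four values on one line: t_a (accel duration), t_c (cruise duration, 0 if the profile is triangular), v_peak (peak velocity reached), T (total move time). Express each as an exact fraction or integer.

t_a=7 t_c=4 v_peak=14 T=18

vₘ²/aₘ = 14²/2 = 98
154 ≥ 98 → trapezoidal
t_a = 14/2 = 7; v_peak = 14
d_cruise = 154 − 98 = 56; t_c = 56/14 = 4
T = 2·7 + 4 = 18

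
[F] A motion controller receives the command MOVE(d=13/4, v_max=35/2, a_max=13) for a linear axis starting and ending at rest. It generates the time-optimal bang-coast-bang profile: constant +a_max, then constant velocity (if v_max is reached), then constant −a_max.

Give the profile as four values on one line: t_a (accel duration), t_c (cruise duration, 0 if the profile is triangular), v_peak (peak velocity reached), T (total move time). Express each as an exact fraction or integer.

v_max²/a_max = (35/2)²/13 = 1225/52
13/4 < 1225/52 ⇒ no cruise
v_peak = √(13/4·13) = √(169/4) = 13/2
t_a = (13/2)/13 = 1/2; t_c = 0
T = 2·1/2 = 1

t_a=1/2 t_c=0 v_peak=13/2 T=1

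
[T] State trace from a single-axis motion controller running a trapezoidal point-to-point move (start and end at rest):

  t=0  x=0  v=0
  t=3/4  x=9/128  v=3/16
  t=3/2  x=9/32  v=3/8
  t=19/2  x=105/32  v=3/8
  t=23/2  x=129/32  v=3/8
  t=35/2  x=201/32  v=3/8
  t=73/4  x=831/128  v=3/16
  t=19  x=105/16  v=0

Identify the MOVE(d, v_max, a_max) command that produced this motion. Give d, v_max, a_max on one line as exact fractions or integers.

final state: t=19, x=105/16, v=0 → d = 105/16
a_max = (3/16−0)/(3/4−0) = 1/4
max v = 3/8 over t∈[3/2,35/2] → v_max = 3/8
check: 3/8·(3/2+16) = 105/16 ✓

d=105/16 v_max=3/8 a_max=1/4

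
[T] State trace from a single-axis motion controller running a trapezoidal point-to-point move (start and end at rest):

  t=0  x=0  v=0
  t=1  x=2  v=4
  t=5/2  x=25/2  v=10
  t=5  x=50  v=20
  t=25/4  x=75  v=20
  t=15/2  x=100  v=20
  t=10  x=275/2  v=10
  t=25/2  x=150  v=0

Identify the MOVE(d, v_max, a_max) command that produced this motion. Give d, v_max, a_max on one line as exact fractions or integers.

d=150 v_max=20 a_max=4

final state: t=25/2, x=150, v=0 → d = 150
a_max = (4−0)/(1−0) = 4
max v = 20 over t∈[5,15/2] → v_max = 20
check: 20·(5+5/2) = 150 ✓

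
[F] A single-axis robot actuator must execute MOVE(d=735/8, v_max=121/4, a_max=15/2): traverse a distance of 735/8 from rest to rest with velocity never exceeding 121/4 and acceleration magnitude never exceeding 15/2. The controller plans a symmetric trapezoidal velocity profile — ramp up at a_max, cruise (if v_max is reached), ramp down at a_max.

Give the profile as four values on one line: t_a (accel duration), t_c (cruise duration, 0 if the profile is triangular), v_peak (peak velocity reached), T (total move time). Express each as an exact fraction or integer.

(v_max)²/a_max = (121/4)²/(15/2) = 14641/120
735/8 < 14641/120 → triangular
v_peak = √(735/8·15/2) = √(11025/16) = 105/4
t_a = (105/4)/(15/2) = 7/2; t_c = 0
T = 2·7/2 = 7

t_a=7/2 t_c=0 v_peak=105/4 T=7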